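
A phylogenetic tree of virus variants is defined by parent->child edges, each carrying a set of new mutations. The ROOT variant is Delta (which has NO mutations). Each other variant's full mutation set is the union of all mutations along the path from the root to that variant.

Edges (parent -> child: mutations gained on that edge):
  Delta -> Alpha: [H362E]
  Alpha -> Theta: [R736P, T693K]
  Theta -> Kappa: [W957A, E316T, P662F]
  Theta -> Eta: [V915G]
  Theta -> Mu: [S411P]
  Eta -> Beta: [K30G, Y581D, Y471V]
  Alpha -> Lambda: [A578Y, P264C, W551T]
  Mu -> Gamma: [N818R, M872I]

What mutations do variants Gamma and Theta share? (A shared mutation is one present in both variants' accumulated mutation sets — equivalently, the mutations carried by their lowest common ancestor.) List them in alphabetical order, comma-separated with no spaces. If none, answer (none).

Accumulating mutations along path to Gamma:
  At Delta: gained [] -> total []
  At Alpha: gained ['H362E'] -> total ['H362E']
  At Theta: gained ['R736P', 'T693K'] -> total ['H362E', 'R736P', 'T693K']
  At Mu: gained ['S411P'] -> total ['H362E', 'R736P', 'S411P', 'T693K']
  At Gamma: gained ['N818R', 'M872I'] -> total ['H362E', 'M872I', 'N818R', 'R736P', 'S411P', 'T693K']
Mutations(Gamma) = ['H362E', 'M872I', 'N818R', 'R736P', 'S411P', 'T693K']
Accumulating mutations along path to Theta:
  At Delta: gained [] -> total []
  At Alpha: gained ['H362E'] -> total ['H362E']
  At Theta: gained ['R736P', 'T693K'] -> total ['H362E', 'R736P', 'T693K']
Mutations(Theta) = ['H362E', 'R736P', 'T693K']
Intersection: ['H362E', 'M872I', 'N818R', 'R736P', 'S411P', 'T693K'] ∩ ['H362E', 'R736P', 'T693K'] = ['H362E', 'R736P', 'T693K']

Answer: H362E,R736P,T693K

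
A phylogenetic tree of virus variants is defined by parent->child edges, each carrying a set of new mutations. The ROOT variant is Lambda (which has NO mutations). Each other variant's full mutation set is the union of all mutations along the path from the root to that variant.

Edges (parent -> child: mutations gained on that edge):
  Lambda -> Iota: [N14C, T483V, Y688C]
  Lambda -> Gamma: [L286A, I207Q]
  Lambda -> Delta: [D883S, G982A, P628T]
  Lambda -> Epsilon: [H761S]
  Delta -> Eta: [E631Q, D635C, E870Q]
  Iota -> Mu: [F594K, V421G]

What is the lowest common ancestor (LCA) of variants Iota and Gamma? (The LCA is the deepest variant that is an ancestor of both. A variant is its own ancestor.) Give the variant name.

Answer: Lambda

Derivation:
Path from root to Iota: Lambda -> Iota
  ancestors of Iota: {Lambda, Iota}
Path from root to Gamma: Lambda -> Gamma
  ancestors of Gamma: {Lambda, Gamma}
Common ancestors: {Lambda}
Walk up from Gamma: Gamma (not in ancestors of Iota), Lambda (in ancestors of Iota)
Deepest common ancestor (LCA) = Lambda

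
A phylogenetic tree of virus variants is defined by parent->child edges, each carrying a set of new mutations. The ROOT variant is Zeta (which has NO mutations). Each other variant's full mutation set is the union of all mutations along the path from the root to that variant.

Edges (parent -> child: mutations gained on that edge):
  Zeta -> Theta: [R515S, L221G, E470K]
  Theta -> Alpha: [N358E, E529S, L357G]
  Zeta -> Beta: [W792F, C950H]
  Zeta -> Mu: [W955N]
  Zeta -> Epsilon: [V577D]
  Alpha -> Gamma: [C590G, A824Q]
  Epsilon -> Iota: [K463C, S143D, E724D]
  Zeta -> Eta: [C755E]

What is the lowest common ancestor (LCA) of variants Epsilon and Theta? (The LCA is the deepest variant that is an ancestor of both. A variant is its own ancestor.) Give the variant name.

Answer: Zeta

Derivation:
Path from root to Epsilon: Zeta -> Epsilon
  ancestors of Epsilon: {Zeta, Epsilon}
Path from root to Theta: Zeta -> Theta
  ancestors of Theta: {Zeta, Theta}
Common ancestors: {Zeta}
Walk up from Theta: Theta (not in ancestors of Epsilon), Zeta (in ancestors of Epsilon)
Deepest common ancestor (LCA) = Zeta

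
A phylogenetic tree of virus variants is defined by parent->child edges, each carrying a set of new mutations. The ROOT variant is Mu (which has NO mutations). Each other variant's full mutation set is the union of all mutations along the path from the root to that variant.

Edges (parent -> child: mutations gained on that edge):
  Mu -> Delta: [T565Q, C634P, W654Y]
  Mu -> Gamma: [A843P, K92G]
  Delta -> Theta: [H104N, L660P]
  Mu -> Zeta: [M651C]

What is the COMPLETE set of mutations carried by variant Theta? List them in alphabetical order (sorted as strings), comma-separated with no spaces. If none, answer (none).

At Mu: gained [] -> total []
At Delta: gained ['T565Q', 'C634P', 'W654Y'] -> total ['C634P', 'T565Q', 'W654Y']
At Theta: gained ['H104N', 'L660P'] -> total ['C634P', 'H104N', 'L660P', 'T565Q', 'W654Y']

Answer: C634P,H104N,L660P,T565Q,W654Y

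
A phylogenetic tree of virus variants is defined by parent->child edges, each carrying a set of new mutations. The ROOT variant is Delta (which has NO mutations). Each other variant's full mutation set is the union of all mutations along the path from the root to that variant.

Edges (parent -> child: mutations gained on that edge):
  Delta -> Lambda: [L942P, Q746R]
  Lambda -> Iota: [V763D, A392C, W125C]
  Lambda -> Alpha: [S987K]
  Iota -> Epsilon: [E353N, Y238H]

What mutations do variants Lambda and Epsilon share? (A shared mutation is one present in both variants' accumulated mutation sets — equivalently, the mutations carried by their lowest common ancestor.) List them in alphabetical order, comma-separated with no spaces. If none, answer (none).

Accumulating mutations along path to Lambda:
  At Delta: gained [] -> total []
  At Lambda: gained ['L942P', 'Q746R'] -> total ['L942P', 'Q746R']
Mutations(Lambda) = ['L942P', 'Q746R']
Accumulating mutations along path to Epsilon:
  At Delta: gained [] -> total []
  At Lambda: gained ['L942P', 'Q746R'] -> total ['L942P', 'Q746R']
  At Iota: gained ['V763D', 'A392C', 'W125C'] -> total ['A392C', 'L942P', 'Q746R', 'V763D', 'W125C']
  At Epsilon: gained ['E353N', 'Y238H'] -> total ['A392C', 'E353N', 'L942P', 'Q746R', 'V763D', 'W125C', 'Y238H']
Mutations(Epsilon) = ['A392C', 'E353N', 'L942P', 'Q746R', 'V763D', 'W125C', 'Y238H']
Intersection: ['L942P', 'Q746R'] ∩ ['A392C', 'E353N', 'L942P', 'Q746R', 'V763D', 'W125C', 'Y238H'] = ['L942P', 'Q746R']

Answer: L942P,Q746R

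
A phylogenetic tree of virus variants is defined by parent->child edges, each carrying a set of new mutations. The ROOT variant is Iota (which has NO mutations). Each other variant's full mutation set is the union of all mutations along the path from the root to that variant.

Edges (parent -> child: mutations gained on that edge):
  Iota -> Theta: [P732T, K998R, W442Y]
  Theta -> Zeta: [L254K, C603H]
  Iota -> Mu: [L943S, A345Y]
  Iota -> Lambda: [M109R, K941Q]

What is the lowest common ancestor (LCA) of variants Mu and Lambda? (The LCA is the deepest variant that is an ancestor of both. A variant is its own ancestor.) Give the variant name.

Path from root to Mu: Iota -> Mu
  ancestors of Mu: {Iota, Mu}
Path from root to Lambda: Iota -> Lambda
  ancestors of Lambda: {Iota, Lambda}
Common ancestors: {Iota}
Walk up from Lambda: Lambda (not in ancestors of Mu), Iota (in ancestors of Mu)
Deepest common ancestor (LCA) = Iota

Answer: Iota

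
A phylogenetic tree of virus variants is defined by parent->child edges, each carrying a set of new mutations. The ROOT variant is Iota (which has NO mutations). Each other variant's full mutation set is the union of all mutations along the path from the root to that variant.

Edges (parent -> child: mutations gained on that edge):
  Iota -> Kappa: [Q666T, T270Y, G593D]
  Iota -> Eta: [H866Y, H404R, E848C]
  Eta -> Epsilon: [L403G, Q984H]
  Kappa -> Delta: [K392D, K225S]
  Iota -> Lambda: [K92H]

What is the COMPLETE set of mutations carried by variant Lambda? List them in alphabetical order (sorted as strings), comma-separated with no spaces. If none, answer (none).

At Iota: gained [] -> total []
At Lambda: gained ['K92H'] -> total ['K92H']

Answer: K92H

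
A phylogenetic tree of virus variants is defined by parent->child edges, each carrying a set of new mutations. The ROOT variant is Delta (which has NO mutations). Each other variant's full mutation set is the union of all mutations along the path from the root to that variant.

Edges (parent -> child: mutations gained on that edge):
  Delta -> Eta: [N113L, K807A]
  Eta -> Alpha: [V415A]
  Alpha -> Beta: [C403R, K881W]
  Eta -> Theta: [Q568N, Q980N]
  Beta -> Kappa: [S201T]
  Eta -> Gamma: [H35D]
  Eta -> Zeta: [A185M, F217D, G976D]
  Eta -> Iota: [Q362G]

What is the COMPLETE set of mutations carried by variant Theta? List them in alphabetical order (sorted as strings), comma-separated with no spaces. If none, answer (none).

At Delta: gained [] -> total []
At Eta: gained ['N113L', 'K807A'] -> total ['K807A', 'N113L']
At Theta: gained ['Q568N', 'Q980N'] -> total ['K807A', 'N113L', 'Q568N', 'Q980N']

Answer: K807A,N113L,Q568N,Q980N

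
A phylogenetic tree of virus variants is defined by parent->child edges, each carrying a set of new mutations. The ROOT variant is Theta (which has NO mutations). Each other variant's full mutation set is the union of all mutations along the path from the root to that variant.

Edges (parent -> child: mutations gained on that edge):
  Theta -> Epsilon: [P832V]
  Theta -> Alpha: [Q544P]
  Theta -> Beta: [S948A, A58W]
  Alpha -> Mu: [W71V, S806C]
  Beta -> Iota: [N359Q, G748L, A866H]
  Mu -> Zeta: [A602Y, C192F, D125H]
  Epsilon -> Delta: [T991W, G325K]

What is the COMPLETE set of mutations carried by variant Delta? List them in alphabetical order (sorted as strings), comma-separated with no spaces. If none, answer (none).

At Theta: gained [] -> total []
At Epsilon: gained ['P832V'] -> total ['P832V']
At Delta: gained ['T991W', 'G325K'] -> total ['G325K', 'P832V', 'T991W']

Answer: G325K,P832V,T991W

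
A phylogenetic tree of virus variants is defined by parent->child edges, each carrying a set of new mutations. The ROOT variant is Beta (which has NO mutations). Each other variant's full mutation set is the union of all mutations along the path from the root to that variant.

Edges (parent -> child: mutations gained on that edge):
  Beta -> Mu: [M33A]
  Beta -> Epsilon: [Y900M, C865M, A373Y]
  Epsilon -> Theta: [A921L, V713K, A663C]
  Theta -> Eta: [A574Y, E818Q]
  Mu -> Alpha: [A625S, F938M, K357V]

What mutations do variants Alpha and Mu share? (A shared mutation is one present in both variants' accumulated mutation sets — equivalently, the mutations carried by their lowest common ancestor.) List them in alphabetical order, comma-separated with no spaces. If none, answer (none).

Accumulating mutations along path to Alpha:
  At Beta: gained [] -> total []
  At Mu: gained ['M33A'] -> total ['M33A']
  At Alpha: gained ['A625S', 'F938M', 'K357V'] -> total ['A625S', 'F938M', 'K357V', 'M33A']
Mutations(Alpha) = ['A625S', 'F938M', 'K357V', 'M33A']
Accumulating mutations along path to Mu:
  At Beta: gained [] -> total []
  At Mu: gained ['M33A'] -> total ['M33A']
Mutations(Mu) = ['M33A']
Intersection: ['A625S', 'F938M', 'K357V', 'M33A'] ∩ ['M33A'] = ['M33A']

Answer: M33A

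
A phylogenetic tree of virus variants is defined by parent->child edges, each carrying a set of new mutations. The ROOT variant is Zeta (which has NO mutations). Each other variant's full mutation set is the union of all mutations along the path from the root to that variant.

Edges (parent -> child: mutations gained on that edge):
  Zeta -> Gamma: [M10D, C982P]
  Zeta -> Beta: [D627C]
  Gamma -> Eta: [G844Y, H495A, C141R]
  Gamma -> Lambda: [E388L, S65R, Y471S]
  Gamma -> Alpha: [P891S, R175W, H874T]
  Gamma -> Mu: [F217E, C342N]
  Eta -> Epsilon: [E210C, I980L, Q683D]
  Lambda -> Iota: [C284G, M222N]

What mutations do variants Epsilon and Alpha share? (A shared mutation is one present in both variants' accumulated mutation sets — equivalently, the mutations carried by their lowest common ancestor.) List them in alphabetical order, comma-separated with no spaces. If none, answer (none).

Answer: C982P,M10D

Derivation:
Accumulating mutations along path to Epsilon:
  At Zeta: gained [] -> total []
  At Gamma: gained ['M10D', 'C982P'] -> total ['C982P', 'M10D']
  At Eta: gained ['G844Y', 'H495A', 'C141R'] -> total ['C141R', 'C982P', 'G844Y', 'H495A', 'M10D']
  At Epsilon: gained ['E210C', 'I980L', 'Q683D'] -> total ['C141R', 'C982P', 'E210C', 'G844Y', 'H495A', 'I980L', 'M10D', 'Q683D']
Mutations(Epsilon) = ['C141R', 'C982P', 'E210C', 'G844Y', 'H495A', 'I980L', 'M10D', 'Q683D']
Accumulating mutations along path to Alpha:
  At Zeta: gained [] -> total []
  At Gamma: gained ['M10D', 'C982P'] -> total ['C982P', 'M10D']
  At Alpha: gained ['P891S', 'R175W', 'H874T'] -> total ['C982P', 'H874T', 'M10D', 'P891S', 'R175W']
Mutations(Alpha) = ['C982P', 'H874T', 'M10D', 'P891S', 'R175W']
Intersection: ['C141R', 'C982P', 'E210C', 'G844Y', 'H495A', 'I980L', 'M10D', 'Q683D'] ∩ ['C982P', 'H874T', 'M10D', 'P891S', 'R175W'] = ['C982P', 'M10D']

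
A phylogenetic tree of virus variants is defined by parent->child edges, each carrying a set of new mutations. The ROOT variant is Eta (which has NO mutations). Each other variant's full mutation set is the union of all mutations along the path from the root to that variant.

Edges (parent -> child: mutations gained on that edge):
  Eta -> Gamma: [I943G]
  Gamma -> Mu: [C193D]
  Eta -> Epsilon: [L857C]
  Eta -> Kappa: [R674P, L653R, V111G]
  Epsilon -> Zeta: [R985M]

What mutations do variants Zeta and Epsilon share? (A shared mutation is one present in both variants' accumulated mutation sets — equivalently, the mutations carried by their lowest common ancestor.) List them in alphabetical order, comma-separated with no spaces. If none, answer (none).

Accumulating mutations along path to Zeta:
  At Eta: gained [] -> total []
  At Epsilon: gained ['L857C'] -> total ['L857C']
  At Zeta: gained ['R985M'] -> total ['L857C', 'R985M']
Mutations(Zeta) = ['L857C', 'R985M']
Accumulating mutations along path to Epsilon:
  At Eta: gained [] -> total []
  At Epsilon: gained ['L857C'] -> total ['L857C']
Mutations(Epsilon) = ['L857C']
Intersection: ['L857C', 'R985M'] ∩ ['L857C'] = ['L857C']

Answer: L857C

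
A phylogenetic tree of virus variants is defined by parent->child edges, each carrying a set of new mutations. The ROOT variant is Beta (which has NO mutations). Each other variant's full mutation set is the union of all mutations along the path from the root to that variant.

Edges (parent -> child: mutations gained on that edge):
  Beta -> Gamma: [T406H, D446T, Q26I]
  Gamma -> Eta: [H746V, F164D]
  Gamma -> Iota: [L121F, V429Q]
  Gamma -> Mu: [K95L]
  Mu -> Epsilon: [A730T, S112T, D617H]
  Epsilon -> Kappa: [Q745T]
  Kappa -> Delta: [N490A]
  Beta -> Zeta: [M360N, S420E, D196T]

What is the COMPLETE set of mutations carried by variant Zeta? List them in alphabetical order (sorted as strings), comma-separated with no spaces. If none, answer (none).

Answer: D196T,M360N,S420E

Derivation:
At Beta: gained [] -> total []
At Zeta: gained ['M360N', 'S420E', 'D196T'] -> total ['D196T', 'M360N', 'S420E']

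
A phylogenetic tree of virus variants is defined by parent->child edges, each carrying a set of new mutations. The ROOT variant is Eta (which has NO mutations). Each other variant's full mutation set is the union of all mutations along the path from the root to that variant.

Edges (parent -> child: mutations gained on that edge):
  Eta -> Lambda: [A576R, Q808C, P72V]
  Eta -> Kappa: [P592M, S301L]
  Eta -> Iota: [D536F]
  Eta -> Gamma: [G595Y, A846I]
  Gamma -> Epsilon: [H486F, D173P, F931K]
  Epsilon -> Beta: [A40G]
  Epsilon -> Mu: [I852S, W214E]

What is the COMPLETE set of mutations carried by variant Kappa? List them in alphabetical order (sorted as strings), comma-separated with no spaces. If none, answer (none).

At Eta: gained [] -> total []
At Kappa: gained ['P592M', 'S301L'] -> total ['P592M', 'S301L']

Answer: P592M,S301L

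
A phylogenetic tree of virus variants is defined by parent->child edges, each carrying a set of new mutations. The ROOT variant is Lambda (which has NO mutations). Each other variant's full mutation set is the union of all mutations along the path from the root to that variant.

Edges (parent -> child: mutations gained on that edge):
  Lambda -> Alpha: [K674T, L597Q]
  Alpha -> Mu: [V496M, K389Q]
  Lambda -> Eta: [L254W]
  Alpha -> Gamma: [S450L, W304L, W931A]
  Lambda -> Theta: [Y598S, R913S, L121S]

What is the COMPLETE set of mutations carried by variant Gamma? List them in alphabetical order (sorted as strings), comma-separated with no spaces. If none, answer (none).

Answer: K674T,L597Q,S450L,W304L,W931A

Derivation:
At Lambda: gained [] -> total []
At Alpha: gained ['K674T', 'L597Q'] -> total ['K674T', 'L597Q']
At Gamma: gained ['S450L', 'W304L', 'W931A'] -> total ['K674T', 'L597Q', 'S450L', 'W304L', 'W931A']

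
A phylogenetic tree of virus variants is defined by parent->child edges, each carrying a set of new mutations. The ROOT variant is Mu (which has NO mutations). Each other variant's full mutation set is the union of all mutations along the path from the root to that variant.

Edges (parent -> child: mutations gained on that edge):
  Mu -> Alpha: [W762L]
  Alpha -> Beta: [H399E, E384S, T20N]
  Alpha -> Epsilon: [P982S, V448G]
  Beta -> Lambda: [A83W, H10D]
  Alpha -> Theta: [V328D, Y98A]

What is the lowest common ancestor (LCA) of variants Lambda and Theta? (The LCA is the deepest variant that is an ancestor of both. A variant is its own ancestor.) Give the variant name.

Path from root to Lambda: Mu -> Alpha -> Beta -> Lambda
  ancestors of Lambda: {Mu, Alpha, Beta, Lambda}
Path from root to Theta: Mu -> Alpha -> Theta
  ancestors of Theta: {Mu, Alpha, Theta}
Common ancestors: {Mu, Alpha}
Walk up from Theta: Theta (not in ancestors of Lambda), Alpha (in ancestors of Lambda), Mu (in ancestors of Lambda)
Deepest common ancestor (LCA) = Alpha

Answer: Alpha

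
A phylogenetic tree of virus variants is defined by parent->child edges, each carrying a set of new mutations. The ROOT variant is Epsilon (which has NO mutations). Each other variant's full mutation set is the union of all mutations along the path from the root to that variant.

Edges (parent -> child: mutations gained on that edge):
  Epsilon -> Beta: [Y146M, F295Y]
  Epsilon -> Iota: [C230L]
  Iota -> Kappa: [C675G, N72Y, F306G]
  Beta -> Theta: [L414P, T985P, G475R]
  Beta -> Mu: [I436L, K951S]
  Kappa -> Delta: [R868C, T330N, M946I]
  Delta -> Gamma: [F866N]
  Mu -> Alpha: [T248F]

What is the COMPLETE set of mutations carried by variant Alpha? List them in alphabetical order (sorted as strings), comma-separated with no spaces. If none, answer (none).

At Epsilon: gained [] -> total []
At Beta: gained ['Y146M', 'F295Y'] -> total ['F295Y', 'Y146M']
At Mu: gained ['I436L', 'K951S'] -> total ['F295Y', 'I436L', 'K951S', 'Y146M']
At Alpha: gained ['T248F'] -> total ['F295Y', 'I436L', 'K951S', 'T248F', 'Y146M']

Answer: F295Y,I436L,K951S,T248F,Y146M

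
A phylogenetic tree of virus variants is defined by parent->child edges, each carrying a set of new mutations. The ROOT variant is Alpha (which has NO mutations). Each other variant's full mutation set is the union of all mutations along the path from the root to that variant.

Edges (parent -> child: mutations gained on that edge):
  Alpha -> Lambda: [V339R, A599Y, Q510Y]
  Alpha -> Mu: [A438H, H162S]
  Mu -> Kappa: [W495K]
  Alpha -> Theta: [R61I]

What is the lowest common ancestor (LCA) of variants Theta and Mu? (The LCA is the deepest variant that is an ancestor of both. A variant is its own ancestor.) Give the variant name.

Path from root to Theta: Alpha -> Theta
  ancestors of Theta: {Alpha, Theta}
Path from root to Mu: Alpha -> Mu
  ancestors of Mu: {Alpha, Mu}
Common ancestors: {Alpha}
Walk up from Mu: Mu (not in ancestors of Theta), Alpha (in ancestors of Theta)
Deepest common ancestor (LCA) = Alpha

Answer: Alpha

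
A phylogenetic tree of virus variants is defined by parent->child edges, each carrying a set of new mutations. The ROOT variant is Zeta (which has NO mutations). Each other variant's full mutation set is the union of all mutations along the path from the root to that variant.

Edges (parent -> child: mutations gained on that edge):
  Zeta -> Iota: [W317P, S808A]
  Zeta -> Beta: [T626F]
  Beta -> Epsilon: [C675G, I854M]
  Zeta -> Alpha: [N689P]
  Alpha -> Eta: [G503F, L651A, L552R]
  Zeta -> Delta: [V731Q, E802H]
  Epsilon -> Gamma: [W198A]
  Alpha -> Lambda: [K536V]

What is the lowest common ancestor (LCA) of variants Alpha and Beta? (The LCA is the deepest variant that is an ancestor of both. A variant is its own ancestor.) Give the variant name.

Answer: Zeta

Derivation:
Path from root to Alpha: Zeta -> Alpha
  ancestors of Alpha: {Zeta, Alpha}
Path from root to Beta: Zeta -> Beta
  ancestors of Beta: {Zeta, Beta}
Common ancestors: {Zeta}
Walk up from Beta: Beta (not in ancestors of Alpha), Zeta (in ancestors of Alpha)
Deepest common ancestor (LCA) = Zeta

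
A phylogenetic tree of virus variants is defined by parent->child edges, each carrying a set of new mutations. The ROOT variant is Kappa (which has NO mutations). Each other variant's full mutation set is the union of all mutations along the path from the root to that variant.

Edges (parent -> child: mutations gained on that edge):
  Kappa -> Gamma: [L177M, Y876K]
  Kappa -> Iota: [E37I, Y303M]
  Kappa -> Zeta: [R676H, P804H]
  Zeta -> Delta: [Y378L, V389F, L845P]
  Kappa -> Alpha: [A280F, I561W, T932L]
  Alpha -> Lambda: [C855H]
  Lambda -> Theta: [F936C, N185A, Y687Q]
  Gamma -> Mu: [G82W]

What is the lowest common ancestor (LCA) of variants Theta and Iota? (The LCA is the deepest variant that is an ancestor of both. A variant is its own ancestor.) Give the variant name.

Path from root to Theta: Kappa -> Alpha -> Lambda -> Theta
  ancestors of Theta: {Kappa, Alpha, Lambda, Theta}
Path from root to Iota: Kappa -> Iota
  ancestors of Iota: {Kappa, Iota}
Common ancestors: {Kappa}
Walk up from Iota: Iota (not in ancestors of Theta), Kappa (in ancestors of Theta)
Deepest common ancestor (LCA) = Kappa

Answer: Kappa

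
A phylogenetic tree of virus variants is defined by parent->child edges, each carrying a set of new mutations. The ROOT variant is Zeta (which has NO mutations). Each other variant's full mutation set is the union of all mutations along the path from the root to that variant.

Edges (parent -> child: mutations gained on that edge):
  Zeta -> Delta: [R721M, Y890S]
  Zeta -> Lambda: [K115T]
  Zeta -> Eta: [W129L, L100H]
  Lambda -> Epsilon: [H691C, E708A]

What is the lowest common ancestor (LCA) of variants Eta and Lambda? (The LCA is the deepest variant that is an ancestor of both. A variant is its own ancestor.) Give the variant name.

Path from root to Eta: Zeta -> Eta
  ancestors of Eta: {Zeta, Eta}
Path from root to Lambda: Zeta -> Lambda
  ancestors of Lambda: {Zeta, Lambda}
Common ancestors: {Zeta}
Walk up from Lambda: Lambda (not in ancestors of Eta), Zeta (in ancestors of Eta)
Deepest common ancestor (LCA) = Zeta

Answer: Zeta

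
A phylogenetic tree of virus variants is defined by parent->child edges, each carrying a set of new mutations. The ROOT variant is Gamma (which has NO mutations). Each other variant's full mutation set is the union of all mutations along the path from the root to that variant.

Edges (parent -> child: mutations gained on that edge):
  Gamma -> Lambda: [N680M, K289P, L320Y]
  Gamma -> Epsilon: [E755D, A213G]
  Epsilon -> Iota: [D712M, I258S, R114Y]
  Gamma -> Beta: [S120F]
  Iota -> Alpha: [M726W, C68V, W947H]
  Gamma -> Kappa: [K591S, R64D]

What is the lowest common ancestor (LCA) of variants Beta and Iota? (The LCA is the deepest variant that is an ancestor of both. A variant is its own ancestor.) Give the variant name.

Answer: Gamma

Derivation:
Path from root to Beta: Gamma -> Beta
  ancestors of Beta: {Gamma, Beta}
Path from root to Iota: Gamma -> Epsilon -> Iota
  ancestors of Iota: {Gamma, Epsilon, Iota}
Common ancestors: {Gamma}
Walk up from Iota: Iota (not in ancestors of Beta), Epsilon (not in ancestors of Beta), Gamma (in ancestors of Beta)
Deepest common ancestor (LCA) = Gamma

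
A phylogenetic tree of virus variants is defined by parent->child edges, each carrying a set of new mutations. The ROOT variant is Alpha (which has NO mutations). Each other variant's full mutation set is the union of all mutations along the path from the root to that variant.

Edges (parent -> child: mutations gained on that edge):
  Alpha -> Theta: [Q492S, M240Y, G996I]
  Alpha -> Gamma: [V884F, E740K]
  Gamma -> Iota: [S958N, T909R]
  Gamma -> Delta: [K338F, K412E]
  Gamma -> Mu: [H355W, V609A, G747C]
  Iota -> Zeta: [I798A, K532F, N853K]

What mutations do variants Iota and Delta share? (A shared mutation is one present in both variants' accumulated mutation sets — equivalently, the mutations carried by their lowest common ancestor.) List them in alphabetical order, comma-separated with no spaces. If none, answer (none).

Accumulating mutations along path to Iota:
  At Alpha: gained [] -> total []
  At Gamma: gained ['V884F', 'E740K'] -> total ['E740K', 'V884F']
  At Iota: gained ['S958N', 'T909R'] -> total ['E740K', 'S958N', 'T909R', 'V884F']
Mutations(Iota) = ['E740K', 'S958N', 'T909R', 'V884F']
Accumulating mutations along path to Delta:
  At Alpha: gained [] -> total []
  At Gamma: gained ['V884F', 'E740K'] -> total ['E740K', 'V884F']
  At Delta: gained ['K338F', 'K412E'] -> total ['E740K', 'K338F', 'K412E', 'V884F']
Mutations(Delta) = ['E740K', 'K338F', 'K412E', 'V884F']
Intersection: ['E740K', 'S958N', 'T909R', 'V884F'] ∩ ['E740K', 'K338F', 'K412E', 'V884F'] = ['E740K', 'V884F']

Answer: E740K,V884F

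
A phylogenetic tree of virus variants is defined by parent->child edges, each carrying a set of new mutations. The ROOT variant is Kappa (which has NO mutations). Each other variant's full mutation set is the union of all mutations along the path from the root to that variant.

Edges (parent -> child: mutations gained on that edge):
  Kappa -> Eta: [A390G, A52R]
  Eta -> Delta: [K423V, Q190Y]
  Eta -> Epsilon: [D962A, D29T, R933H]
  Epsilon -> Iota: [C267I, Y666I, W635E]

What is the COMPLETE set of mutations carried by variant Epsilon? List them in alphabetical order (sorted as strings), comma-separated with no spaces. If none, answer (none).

Answer: A390G,A52R,D29T,D962A,R933H

Derivation:
At Kappa: gained [] -> total []
At Eta: gained ['A390G', 'A52R'] -> total ['A390G', 'A52R']
At Epsilon: gained ['D962A', 'D29T', 'R933H'] -> total ['A390G', 'A52R', 'D29T', 'D962A', 'R933H']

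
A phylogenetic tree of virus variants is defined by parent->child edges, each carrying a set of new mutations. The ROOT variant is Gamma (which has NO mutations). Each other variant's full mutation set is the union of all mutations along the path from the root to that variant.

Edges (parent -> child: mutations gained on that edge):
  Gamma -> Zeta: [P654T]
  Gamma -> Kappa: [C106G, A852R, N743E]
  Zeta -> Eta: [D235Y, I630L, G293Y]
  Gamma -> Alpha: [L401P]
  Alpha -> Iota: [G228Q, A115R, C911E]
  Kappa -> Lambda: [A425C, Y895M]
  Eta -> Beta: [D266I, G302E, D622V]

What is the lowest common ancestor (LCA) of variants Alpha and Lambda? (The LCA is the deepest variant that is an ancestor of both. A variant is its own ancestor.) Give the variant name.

Path from root to Alpha: Gamma -> Alpha
  ancestors of Alpha: {Gamma, Alpha}
Path from root to Lambda: Gamma -> Kappa -> Lambda
  ancestors of Lambda: {Gamma, Kappa, Lambda}
Common ancestors: {Gamma}
Walk up from Lambda: Lambda (not in ancestors of Alpha), Kappa (not in ancestors of Alpha), Gamma (in ancestors of Alpha)
Deepest common ancestor (LCA) = Gamma

Answer: Gamma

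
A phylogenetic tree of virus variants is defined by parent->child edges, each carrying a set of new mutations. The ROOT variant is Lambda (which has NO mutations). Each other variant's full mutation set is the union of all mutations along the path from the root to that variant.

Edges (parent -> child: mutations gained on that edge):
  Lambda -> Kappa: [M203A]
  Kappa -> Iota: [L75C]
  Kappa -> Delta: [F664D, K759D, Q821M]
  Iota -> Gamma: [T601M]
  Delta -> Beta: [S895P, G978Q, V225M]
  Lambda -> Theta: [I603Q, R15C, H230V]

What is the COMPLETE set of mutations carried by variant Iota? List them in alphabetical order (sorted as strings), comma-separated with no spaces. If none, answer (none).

Answer: L75C,M203A

Derivation:
At Lambda: gained [] -> total []
At Kappa: gained ['M203A'] -> total ['M203A']
At Iota: gained ['L75C'] -> total ['L75C', 'M203A']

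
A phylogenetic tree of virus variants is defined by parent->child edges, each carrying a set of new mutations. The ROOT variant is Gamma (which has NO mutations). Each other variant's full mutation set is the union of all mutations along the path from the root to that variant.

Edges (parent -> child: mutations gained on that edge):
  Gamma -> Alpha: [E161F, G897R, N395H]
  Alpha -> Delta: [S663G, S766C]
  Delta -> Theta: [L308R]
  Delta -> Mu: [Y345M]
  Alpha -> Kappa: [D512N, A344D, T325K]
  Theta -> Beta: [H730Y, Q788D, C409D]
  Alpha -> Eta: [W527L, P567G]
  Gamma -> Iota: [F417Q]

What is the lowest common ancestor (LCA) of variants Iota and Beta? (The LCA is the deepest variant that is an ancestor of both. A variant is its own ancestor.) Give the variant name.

Path from root to Iota: Gamma -> Iota
  ancestors of Iota: {Gamma, Iota}
Path from root to Beta: Gamma -> Alpha -> Delta -> Theta -> Beta
  ancestors of Beta: {Gamma, Alpha, Delta, Theta, Beta}
Common ancestors: {Gamma}
Walk up from Beta: Beta (not in ancestors of Iota), Theta (not in ancestors of Iota), Delta (not in ancestors of Iota), Alpha (not in ancestors of Iota), Gamma (in ancestors of Iota)
Deepest common ancestor (LCA) = Gamma

Answer: Gamma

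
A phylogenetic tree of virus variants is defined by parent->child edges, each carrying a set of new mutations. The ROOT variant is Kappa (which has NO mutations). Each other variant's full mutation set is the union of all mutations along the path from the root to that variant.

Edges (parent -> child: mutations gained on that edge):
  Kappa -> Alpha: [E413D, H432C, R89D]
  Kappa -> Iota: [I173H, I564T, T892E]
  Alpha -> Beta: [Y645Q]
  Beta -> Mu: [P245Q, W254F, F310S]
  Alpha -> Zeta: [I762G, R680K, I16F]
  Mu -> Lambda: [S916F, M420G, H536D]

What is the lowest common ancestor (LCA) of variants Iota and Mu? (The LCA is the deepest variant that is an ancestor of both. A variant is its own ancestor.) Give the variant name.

Path from root to Iota: Kappa -> Iota
  ancestors of Iota: {Kappa, Iota}
Path from root to Mu: Kappa -> Alpha -> Beta -> Mu
  ancestors of Mu: {Kappa, Alpha, Beta, Mu}
Common ancestors: {Kappa}
Walk up from Mu: Mu (not in ancestors of Iota), Beta (not in ancestors of Iota), Alpha (not in ancestors of Iota), Kappa (in ancestors of Iota)
Deepest common ancestor (LCA) = Kappa

Answer: Kappa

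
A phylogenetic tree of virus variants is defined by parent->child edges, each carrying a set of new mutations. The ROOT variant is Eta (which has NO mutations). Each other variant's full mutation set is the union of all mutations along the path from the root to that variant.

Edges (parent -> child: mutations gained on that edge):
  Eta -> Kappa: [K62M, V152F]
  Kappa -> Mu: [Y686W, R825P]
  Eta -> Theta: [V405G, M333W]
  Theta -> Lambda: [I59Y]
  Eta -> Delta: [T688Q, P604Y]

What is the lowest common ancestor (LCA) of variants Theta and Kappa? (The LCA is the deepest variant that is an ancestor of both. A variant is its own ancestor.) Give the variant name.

Path from root to Theta: Eta -> Theta
  ancestors of Theta: {Eta, Theta}
Path from root to Kappa: Eta -> Kappa
  ancestors of Kappa: {Eta, Kappa}
Common ancestors: {Eta}
Walk up from Kappa: Kappa (not in ancestors of Theta), Eta (in ancestors of Theta)
Deepest common ancestor (LCA) = Eta

Answer: Eta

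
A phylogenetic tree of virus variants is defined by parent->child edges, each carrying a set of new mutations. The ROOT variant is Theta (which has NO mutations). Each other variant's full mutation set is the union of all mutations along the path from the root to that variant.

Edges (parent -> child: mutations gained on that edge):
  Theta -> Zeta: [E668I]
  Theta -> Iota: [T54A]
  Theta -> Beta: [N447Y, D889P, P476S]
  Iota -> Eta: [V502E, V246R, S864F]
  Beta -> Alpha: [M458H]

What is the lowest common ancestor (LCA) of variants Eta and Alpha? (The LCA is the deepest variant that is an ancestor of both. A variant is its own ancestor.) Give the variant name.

Answer: Theta

Derivation:
Path from root to Eta: Theta -> Iota -> Eta
  ancestors of Eta: {Theta, Iota, Eta}
Path from root to Alpha: Theta -> Beta -> Alpha
  ancestors of Alpha: {Theta, Beta, Alpha}
Common ancestors: {Theta}
Walk up from Alpha: Alpha (not in ancestors of Eta), Beta (not in ancestors of Eta), Theta (in ancestors of Eta)
Deepest common ancestor (LCA) = Theta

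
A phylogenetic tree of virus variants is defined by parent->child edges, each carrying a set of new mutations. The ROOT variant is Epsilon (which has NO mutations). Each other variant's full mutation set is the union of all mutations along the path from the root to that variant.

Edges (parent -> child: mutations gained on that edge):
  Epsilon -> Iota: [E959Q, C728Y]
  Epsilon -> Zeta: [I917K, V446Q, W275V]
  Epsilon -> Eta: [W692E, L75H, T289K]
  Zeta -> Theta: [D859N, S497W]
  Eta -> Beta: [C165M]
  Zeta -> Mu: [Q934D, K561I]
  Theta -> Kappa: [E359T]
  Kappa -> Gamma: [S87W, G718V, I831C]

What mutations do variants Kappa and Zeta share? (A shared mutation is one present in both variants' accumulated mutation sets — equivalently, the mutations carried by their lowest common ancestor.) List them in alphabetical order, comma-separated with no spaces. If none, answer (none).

Accumulating mutations along path to Kappa:
  At Epsilon: gained [] -> total []
  At Zeta: gained ['I917K', 'V446Q', 'W275V'] -> total ['I917K', 'V446Q', 'W275V']
  At Theta: gained ['D859N', 'S497W'] -> total ['D859N', 'I917K', 'S497W', 'V446Q', 'W275V']
  At Kappa: gained ['E359T'] -> total ['D859N', 'E359T', 'I917K', 'S497W', 'V446Q', 'W275V']
Mutations(Kappa) = ['D859N', 'E359T', 'I917K', 'S497W', 'V446Q', 'W275V']
Accumulating mutations along path to Zeta:
  At Epsilon: gained [] -> total []
  At Zeta: gained ['I917K', 'V446Q', 'W275V'] -> total ['I917K', 'V446Q', 'W275V']
Mutations(Zeta) = ['I917K', 'V446Q', 'W275V']
Intersection: ['D859N', 'E359T', 'I917K', 'S497W', 'V446Q', 'W275V'] ∩ ['I917K', 'V446Q', 'W275V'] = ['I917K', 'V446Q', 'W275V']

Answer: I917K,V446Q,W275V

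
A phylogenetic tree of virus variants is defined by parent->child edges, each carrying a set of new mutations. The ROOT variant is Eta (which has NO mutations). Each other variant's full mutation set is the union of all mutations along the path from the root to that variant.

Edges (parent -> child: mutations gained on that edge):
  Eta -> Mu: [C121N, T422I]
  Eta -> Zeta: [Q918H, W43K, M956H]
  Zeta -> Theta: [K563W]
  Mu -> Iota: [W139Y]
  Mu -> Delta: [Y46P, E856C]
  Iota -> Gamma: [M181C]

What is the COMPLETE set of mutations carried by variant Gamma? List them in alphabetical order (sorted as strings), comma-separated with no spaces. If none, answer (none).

At Eta: gained [] -> total []
At Mu: gained ['C121N', 'T422I'] -> total ['C121N', 'T422I']
At Iota: gained ['W139Y'] -> total ['C121N', 'T422I', 'W139Y']
At Gamma: gained ['M181C'] -> total ['C121N', 'M181C', 'T422I', 'W139Y']

Answer: C121N,M181C,T422I,W139Y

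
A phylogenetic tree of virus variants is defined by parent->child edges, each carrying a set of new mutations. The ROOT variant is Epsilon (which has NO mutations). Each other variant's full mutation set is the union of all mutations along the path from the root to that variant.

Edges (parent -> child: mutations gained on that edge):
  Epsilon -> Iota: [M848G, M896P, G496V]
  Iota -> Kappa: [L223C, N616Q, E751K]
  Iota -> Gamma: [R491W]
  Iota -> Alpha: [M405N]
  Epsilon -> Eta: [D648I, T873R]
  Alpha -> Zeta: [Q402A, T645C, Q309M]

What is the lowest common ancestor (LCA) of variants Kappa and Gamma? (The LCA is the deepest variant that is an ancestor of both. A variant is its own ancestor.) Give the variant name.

Path from root to Kappa: Epsilon -> Iota -> Kappa
  ancestors of Kappa: {Epsilon, Iota, Kappa}
Path from root to Gamma: Epsilon -> Iota -> Gamma
  ancestors of Gamma: {Epsilon, Iota, Gamma}
Common ancestors: {Epsilon, Iota}
Walk up from Gamma: Gamma (not in ancestors of Kappa), Iota (in ancestors of Kappa), Epsilon (in ancestors of Kappa)
Deepest common ancestor (LCA) = Iota

Answer: Iota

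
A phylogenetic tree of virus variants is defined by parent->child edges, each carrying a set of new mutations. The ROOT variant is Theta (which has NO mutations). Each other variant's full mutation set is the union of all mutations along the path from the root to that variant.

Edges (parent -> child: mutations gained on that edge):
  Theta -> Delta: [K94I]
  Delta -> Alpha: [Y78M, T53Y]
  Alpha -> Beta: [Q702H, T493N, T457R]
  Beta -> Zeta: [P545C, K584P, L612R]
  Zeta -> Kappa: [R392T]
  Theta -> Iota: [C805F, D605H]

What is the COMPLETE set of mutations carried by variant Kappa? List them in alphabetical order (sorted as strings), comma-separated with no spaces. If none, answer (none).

Answer: K584P,K94I,L612R,P545C,Q702H,R392T,T457R,T493N,T53Y,Y78M

Derivation:
At Theta: gained [] -> total []
At Delta: gained ['K94I'] -> total ['K94I']
At Alpha: gained ['Y78M', 'T53Y'] -> total ['K94I', 'T53Y', 'Y78M']
At Beta: gained ['Q702H', 'T493N', 'T457R'] -> total ['K94I', 'Q702H', 'T457R', 'T493N', 'T53Y', 'Y78M']
At Zeta: gained ['P545C', 'K584P', 'L612R'] -> total ['K584P', 'K94I', 'L612R', 'P545C', 'Q702H', 'T457R', 'T493N', 'T53Y', 'Y78M']
At Kappa: gained ['R392T'] -> total ['K584P', 'K94I', 'L612R', 'P545C', 'Q702H', 'R392T', 'T457R', 'T493N', 'T53Y', 'Y78M']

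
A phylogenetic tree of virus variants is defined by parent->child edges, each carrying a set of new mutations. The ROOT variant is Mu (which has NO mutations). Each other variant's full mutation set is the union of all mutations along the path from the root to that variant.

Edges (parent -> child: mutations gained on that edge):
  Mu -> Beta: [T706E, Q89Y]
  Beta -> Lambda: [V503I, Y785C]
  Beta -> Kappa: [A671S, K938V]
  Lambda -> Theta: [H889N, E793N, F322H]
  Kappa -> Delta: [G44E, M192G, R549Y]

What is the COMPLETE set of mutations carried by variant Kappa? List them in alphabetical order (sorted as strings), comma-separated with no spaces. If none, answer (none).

At Mu: gained [] -> total []
At Beta: gained ['T706E', 'Q89Y'] -> total ['Q89Y', 'T706E']
At Kappa: gained ['A671S', 'K938V'] -> total ['A671S', 'K938V', 'Q89Y', 'T706E']

Answer: A671S,K938V,Q89Y,T706E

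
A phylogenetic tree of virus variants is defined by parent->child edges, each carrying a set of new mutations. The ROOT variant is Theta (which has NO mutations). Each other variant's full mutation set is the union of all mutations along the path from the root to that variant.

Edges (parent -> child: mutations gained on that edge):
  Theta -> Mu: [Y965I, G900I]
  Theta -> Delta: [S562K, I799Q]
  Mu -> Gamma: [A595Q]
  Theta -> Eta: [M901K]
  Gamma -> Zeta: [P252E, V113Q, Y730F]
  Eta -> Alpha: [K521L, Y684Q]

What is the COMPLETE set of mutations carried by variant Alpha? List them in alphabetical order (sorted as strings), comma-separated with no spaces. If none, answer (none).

At Theta: gained [] -> total []
At Eta: gained ['M901K'] -> total ['M901K']
At Alpha: gained ['K521L', 'Y684Q'] -> total ['K521L', 'M901K', 'Y684Q']

Answer: K521L,M901K,Y684Q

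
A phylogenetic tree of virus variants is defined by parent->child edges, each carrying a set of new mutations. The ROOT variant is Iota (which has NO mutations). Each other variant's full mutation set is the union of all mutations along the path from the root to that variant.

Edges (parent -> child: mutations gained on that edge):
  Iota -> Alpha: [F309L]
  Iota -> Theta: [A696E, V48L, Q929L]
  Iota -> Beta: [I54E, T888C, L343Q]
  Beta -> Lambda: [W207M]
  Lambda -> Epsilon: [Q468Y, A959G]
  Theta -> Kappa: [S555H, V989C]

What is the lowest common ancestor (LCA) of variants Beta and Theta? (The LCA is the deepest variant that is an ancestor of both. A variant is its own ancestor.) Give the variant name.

Answer: Iota

Derivation:
Path from root to Beta: Iota -> Beta
  ancestors of Beta: {Iota, Beta}
Path from root to Theta: Iota -> Theta
  ancestors of Theta: {Iota, Theta}
Common ancestors: {Iota}
Walk up from Theta: Theta (not in ancestors of Beta), Iota (in ancestors of Beta)
Deepest common ancestor (LCA) = Iota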